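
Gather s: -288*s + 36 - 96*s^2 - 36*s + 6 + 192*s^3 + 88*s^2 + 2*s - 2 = 192*s^3 - 8*s^2 - 322*s + 40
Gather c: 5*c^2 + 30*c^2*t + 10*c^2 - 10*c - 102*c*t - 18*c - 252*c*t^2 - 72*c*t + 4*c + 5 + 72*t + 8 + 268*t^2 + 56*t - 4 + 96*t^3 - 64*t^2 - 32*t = c^2*(30*t + 15) + c*(-252*t^2 - 174*t - 24) + 96*t^3 + 204*t^2 + 96*t + 9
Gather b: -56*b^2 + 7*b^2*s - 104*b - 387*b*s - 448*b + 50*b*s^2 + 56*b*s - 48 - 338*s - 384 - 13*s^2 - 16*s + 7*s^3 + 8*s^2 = b^2*(7*s - 56) + b*(50*s^2 - 331*s - 552) + 7*s^3 - 5*s^2 - 354*s - 432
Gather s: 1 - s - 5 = -s - 4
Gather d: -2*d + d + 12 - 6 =6 - d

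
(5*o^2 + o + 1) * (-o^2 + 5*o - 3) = -5*o^4 + 24*o^3 - 11*o^2 + 2*o - 3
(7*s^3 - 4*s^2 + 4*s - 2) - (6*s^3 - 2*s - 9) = s^3 - 4*s^2 + 6*s + 7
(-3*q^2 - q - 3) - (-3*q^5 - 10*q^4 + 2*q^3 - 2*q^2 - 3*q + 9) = 3*q^5 + 10*q^4 - 2*q^3 - q^2 + 2*q - 12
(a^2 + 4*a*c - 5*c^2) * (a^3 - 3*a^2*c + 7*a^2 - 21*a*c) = a^5 + a^4*c + 7*a^4 - 17*a^3*c^2 + 7*a^3*c + 15*a^2*c^3 - 119*a^2*c^2 + 105*a*c^3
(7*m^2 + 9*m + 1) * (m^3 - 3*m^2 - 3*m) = 7*m^5 - 12*m^4 - 47*m^3 - 30*m^2 - 3*m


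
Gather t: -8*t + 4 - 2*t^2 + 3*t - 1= -2*t^2 - 5*t + 3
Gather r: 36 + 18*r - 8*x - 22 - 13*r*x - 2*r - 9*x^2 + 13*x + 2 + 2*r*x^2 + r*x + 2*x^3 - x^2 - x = r*(2*x^2 - 12*x + 16) + 2*x^3 - 10*x^2 + 4*x + 16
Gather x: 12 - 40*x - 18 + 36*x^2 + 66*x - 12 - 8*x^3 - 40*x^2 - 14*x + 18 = -8*x^3 - 4*x^2 + 12*x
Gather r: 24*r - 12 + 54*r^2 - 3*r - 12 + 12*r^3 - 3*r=12*r^3 + 54*r^2 + 18*r - 24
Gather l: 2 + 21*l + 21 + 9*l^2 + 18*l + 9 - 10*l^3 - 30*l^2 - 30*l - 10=-10*l^3 - 21*l^2 + 9*l + 22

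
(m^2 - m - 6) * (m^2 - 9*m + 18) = m^4 - 10*m^3 + 21*m^2 + 36*m - 108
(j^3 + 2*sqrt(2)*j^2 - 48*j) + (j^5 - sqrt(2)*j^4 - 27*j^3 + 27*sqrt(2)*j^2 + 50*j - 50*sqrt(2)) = j^5 - sqrt(2)*j^4 - 26*j^3 + 29*sqrt(2)*j^2 + 2*j - 50*sqrt(2)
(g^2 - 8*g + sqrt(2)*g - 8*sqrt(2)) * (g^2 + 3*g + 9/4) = g^4 - 5*g^3 + sqrt(2)*g^3 - 87*g^2/4 - 5*sqrt(2)*g^2 - 87*sqrt(2)*g/4 - 18*g - 18*sqrt(2)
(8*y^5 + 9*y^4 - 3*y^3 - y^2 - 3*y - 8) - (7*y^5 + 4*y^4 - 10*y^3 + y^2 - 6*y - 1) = y^5 + 5*y^4 + 7*y^3 - 2*y^2 + 3*y - 7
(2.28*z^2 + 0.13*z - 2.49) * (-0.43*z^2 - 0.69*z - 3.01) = -0.9804*z^4 - 1.6291*z^3 - 5.8818*z^2 + 1.3268*z + 7.4949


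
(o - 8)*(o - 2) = o^2 - 10*o + 16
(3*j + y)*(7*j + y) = 21*j^2 + 10*j*y + y^2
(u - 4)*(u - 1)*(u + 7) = u^3 + 2*u^2 - 31*u + 28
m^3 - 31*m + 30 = (m - 5)*(m - 1)*(m + 6)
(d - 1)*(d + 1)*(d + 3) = d^3 + 3*d^2 - d - 3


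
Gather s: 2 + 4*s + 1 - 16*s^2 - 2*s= -16*s^2 + 2*s + 3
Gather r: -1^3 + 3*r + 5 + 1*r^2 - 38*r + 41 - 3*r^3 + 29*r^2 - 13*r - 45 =-3*r^3 + 30*r^2 - 48*r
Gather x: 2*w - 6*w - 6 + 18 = 12 - 4*w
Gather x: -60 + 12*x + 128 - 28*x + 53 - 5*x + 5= 126 - 21*x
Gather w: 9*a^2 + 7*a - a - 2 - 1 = 9*a^2 + 6*a - 3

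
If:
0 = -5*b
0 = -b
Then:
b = 0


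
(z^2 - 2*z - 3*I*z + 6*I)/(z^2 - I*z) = (z^2 - 2*z - 3*I*z + 6*I)/(z*(z - I))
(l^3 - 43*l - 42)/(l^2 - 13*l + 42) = (l^2 + 7*l + 6)/(l - 6)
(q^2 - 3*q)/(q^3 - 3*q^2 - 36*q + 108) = q/(q^2 - 36)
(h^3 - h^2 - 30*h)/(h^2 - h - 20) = h*(-h^2 + h + 30)/(-h^2 + h + 20)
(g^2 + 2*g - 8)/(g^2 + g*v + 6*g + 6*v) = (g^2 + 2*g - 8)/(g^2 + g*v + 6*g + 6*v)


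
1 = 1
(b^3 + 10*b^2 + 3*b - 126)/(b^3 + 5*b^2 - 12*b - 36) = (b + 7)/(b + 2)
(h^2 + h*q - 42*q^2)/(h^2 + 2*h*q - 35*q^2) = (-h + 6*q)/(-h + 5*q)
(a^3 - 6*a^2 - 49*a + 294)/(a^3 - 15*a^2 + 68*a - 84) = (a + 7)/(a - 2)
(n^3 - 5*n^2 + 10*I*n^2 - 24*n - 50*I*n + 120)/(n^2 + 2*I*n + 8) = (n^2 + n*(-5 + 6*I) - 30*I)/(n - 2*I)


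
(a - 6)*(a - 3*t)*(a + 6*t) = a^3 + 3*a^2*t - 6*a^2 - 18*a*t^2 - 18*a*t + 108*t^2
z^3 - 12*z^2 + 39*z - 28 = (z - 7)*(z - 4)*(z - 1)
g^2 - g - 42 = (g - 7)*(g + 6)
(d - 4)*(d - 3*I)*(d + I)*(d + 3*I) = d^4 - 4*d^3 + I*d^3 + 9*d^2 - 4*I*d^2 - 36*d + 9*I*d - 36*I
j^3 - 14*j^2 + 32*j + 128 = (j - 8)^2*(j + 2)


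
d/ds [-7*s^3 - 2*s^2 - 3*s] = -21*s^2 - 4*s - 3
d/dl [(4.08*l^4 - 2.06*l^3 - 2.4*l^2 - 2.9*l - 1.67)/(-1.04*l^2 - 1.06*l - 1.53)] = (-8.4864*l^5 - 10.832*l^4 - 20.6024*l^3 + 8.9834*l^2 + 3.8704*l + 2.6668)/(1.0816*l^4 + 2.2048*l^3 + 4.306*l^2 + 3.2436*l + 2.3409)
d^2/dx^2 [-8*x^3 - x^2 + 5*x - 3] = -48*x - 2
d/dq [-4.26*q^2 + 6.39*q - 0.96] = 6.39 - 8.52*q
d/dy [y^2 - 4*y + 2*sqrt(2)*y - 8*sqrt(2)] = 2*y - 4 + 2*sqrt(2)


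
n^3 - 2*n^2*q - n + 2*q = (n - 1)*(n + 1)*(n - 2*q)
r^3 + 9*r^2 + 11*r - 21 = (r - 1)*(r + 3)*(r + 7)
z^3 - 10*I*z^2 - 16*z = z*(z - 8*I)*(z - 2*I)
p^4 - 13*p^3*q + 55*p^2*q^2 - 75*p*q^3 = p*(p - 5*q)^2*(p - 3*q)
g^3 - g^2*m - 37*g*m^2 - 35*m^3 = (g - 7*m)*(g + m)*(g + 5*m)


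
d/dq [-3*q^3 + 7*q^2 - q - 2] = -9*q^2 + 14*q - 1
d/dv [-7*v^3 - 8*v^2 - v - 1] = -21*v^2 - 16*v - 1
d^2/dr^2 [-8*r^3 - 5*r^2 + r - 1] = -48*r - 10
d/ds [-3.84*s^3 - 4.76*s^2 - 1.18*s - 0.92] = -11.52*s^2 - 9.52*s - 1.18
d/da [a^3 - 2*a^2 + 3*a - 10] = 3*a^2 - 4*a + 3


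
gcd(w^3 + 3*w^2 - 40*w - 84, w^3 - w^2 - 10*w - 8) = w + 2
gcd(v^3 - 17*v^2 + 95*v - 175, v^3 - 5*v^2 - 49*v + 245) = v^2 - 12*v + 35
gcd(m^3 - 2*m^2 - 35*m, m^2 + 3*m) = m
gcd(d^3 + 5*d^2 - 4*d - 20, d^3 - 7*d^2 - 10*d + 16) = d + 2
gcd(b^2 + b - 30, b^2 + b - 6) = 1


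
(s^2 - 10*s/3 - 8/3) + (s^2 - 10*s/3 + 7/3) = 2*s^2 - 20*s/3 - 1/3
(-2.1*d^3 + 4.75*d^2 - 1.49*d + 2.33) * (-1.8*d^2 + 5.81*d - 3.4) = 3.78*d^5 - 20.751*d^4 + 37.4195*d^3 - 29.0009*d^2 + 18.6033*d - 7.922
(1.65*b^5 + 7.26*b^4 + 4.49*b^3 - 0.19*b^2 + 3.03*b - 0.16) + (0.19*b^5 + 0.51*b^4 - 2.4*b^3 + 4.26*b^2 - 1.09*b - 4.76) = 1.84*b^5 + 7.77*b^4 + 2.09*b^3 + 4.07*b^2 + 1.94*b - 4.92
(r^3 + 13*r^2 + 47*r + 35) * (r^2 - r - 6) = r^5 + 12*r^4 + 28*r^3 - 90*r^2 - 317*r - 210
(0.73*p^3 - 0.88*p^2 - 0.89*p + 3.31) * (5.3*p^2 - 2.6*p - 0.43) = 3.869*p^5 - 6.562*p^4 - 2.7429*p^3 + 20.2354*p^2 - 8.2233*p - 1.4233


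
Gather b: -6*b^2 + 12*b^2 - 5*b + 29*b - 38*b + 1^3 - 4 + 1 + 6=6*b^2 - 14*b + 4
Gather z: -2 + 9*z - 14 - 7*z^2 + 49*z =-7*z^2 + 58*z - 16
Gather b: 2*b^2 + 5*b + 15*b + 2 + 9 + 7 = 2*b^2 + 20*b + 18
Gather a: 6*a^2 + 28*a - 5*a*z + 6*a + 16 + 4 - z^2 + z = 6*a^2 + a*(34 - 5*z) - z^2 + z + 20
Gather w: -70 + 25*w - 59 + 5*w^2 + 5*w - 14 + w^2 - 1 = 6*w^2 + 30*w - 144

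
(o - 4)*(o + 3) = o^2 - o - 12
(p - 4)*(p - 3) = p^2 - 7*p + 12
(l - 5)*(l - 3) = l^2 - 8*l + 15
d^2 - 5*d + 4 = (d - 4)*(d - 1)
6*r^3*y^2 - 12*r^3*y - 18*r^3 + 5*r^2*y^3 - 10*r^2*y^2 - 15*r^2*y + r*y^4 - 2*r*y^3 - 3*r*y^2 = (2*r + y)*(3*r + y)*(y - 3)*(r*y + r)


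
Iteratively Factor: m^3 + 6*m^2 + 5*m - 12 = (m + 3)*(m^2 + 3*m - 4) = (m + 3)*(m + 4)*(m - 1)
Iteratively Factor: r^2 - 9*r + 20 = (r - 4)*(r - 5)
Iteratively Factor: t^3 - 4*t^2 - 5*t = (t - 5)*(t^2 + t) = t*(t - 5)*(t + 1)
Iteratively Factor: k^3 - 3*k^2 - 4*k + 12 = (k - 2)*(k^2 - k - 6) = (k - 3)*(k - 2)*(k + 2)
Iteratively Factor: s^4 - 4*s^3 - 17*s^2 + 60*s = (s - 3)*(s^3 - s^2 - 20*s) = (s - 3)*(s + 4)*(s^2 - 5*s) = s*(s - 3)*(s + 4)*(s - 5)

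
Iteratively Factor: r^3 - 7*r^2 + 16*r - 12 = (r - 2)*(r^2 - 5*r + 6) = (r - 2)^2*(r - 3)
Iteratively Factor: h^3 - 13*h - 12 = (h - 4)*(h^2 + 4*h + 3) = (h - 4)*(h + 3)*(h + 1)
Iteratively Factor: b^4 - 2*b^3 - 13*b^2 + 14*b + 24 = (b - 4)*(b^3 + 2*b^2 - 5*b - 6) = (b - 4)*(b + 1)*(b^2 + b - 6) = (b - 4)*(b + 1)*(b + 3)*(b - 2)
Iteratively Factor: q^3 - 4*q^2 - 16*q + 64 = (q - 4)*(q^2 - 16) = (q - 4)*(q + 4)*(q - 4)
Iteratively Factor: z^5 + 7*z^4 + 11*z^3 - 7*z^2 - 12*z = (z + 3)*(z^4 + 4*z^3 - z^2 - 4*z) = (z - 1)*(z + 3)*(z^3 + 5*z^2 + 4*z) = (z - 1)*(z + 3)*(z + 4)*(z^2 + z) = z*(z - 1)*(z + 3)*(z + 4)*(z + 1)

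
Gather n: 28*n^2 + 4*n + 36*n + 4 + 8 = 28*n^2 + 40*n + 12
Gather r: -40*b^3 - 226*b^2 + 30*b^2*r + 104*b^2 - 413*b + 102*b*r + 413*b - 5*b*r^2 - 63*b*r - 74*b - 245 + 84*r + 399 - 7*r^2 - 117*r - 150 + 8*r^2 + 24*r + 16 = -40*b^3 - 122*b^2 - 74*b + r^2*(1 - 5*b) + r*(30*b^2 + 39*b - 9) + 20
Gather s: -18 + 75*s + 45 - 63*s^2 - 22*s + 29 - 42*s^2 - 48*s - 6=-105*s^2 + 5*s + 50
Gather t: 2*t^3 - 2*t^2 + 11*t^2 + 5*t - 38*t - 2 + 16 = 2*t^3 + 9*t^2 - 33*t + 14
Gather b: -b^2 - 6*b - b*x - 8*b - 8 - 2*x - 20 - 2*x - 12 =-b^2 + b*(-x - 14) - 4*x - 40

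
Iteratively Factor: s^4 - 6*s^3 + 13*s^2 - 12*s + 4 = (s - 2)*(s^3 - 4*s^2 + 5*s - 2) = (s - 2)*(s - 1)*(s^2 - 3*s + 2) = (s - 2)^2*(s - 1)*(s - 1)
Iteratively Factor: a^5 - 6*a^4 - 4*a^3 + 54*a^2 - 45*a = (a)*(a^4 - 6*a^3 - 4*a^2 + 54*a - 45) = a*(a - 1)*(a^3 - 5*a^2 - 9*a + 45) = a*(a - 1)*(a + 3)*(a^2 - 8*a + 15) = a*(a - 3)*(a - 1)*(a + 3)*(a - 5)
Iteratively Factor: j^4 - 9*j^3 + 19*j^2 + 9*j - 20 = (j - 5)*(j^3 - 4*j^2 - j + 4) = (j - 5)*(j + 1)*(j^2 - 5*j + 4) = (j - 5)*(j - 4)*(j + 1)*(j - 1)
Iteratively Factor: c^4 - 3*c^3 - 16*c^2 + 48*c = (c + 4)*(c^3 - 7*c^2 + 12*c) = (c - 3)*(c + 4)*(c^2 - 4*c) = (c - 4)*(c - 3)*(c + 4)*(c)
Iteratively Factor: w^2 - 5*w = (w - 5)*(w)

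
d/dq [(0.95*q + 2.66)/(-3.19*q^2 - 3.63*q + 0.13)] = (3.0305*q^2 + 16.9708*q + 9.7793)/(10.1761*q^4 + 23.1594*q^3 + 12.3475*q^2 - 0.9438*q + 0.0169)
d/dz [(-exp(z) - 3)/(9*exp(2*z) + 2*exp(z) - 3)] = 9*(exp(2*z) + 6*exp(z) + 1)*exp(z)/(81*exp(4*z) + 36*exp(3*z) - 50*exp(2*z) - 12*exp(z) + 9)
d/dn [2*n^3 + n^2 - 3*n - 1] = 6*n^2 + 2*n - 3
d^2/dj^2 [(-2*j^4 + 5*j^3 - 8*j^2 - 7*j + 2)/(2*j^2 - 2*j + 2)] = (-2*j^6 + 6*j^5 - 12*j^4 + j^3 + 3*j^2 + 30*j - 15)/(j^6 - 3*j^5 + 6*j^4 - 7*j^3 + 6*j^2 - 3*j + 1)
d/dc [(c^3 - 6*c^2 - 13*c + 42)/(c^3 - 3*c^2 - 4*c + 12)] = 3*(c^2 + 10*c + 1)/(c^4 - 2*c^3 - 11*c^2 + 12*c + 36)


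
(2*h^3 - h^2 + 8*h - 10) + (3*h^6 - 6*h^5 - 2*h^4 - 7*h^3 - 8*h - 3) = 3*h^6 - 6*h^5 - 2*h^4 - 5*h^3 - h^2 - 13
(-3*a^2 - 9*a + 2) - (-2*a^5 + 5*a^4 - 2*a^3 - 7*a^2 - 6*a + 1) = 2*a^5 - 5*a^4 + 2*a^3 + 4*a^2 - 3*a + 1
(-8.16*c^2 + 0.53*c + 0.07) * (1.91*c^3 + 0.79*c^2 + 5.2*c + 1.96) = -15.5856*c^5 - 5.4341*c^4 - 41.8796*c^3 - 13.1823*c^2 + 1.4028*c + 0.1372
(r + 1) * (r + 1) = r^2 + 2*r + 1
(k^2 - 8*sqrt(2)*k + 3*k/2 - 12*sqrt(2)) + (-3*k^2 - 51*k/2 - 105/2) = -2*k^2 - 24*k - 8*sqrt(2)*k - 105/2 - 12*sqrt(2)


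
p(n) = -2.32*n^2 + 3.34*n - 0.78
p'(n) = 3.34 - 4.64*n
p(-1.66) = -12.72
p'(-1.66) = 11.04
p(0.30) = 0.01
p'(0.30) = 1.95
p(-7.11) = -141.81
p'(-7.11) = 36.33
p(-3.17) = -34.68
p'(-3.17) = 18.05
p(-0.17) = -1.41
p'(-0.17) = 4.13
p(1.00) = 0.24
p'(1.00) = -1.30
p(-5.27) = -82.81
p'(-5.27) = 27.79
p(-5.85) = -99.72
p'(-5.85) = 30.48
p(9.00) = -158.64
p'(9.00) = -38.42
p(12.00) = -294.78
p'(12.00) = -52.34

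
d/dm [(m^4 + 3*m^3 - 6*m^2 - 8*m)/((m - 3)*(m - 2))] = 2*(m^3 - 2*m^2 - 15*m - 6)/(m^2 - 6*m + 9)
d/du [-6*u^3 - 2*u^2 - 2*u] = -18*u^2 - 4*u - 2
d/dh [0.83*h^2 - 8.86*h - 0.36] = 1.66*h - 8.86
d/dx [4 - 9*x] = -9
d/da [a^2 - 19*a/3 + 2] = 2*a - 19/3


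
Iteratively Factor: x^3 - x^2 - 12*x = (x + 3)*(x^2 - 4*x) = (x - 4)*(x + 3)*(x)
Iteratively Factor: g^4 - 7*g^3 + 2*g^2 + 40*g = (g)*(g^3 - 7*g^2 + 2*g + 40) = g*(g - 5)*(g^2 - 2*g - 8) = g*(g - 5)*(g - 4)*(g + 2)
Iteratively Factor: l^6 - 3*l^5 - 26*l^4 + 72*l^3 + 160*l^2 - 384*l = (l - 2)*(l^5 - l^4 - 28*l^3 + 16*l^2 + 192*l) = (l - 4)*(l - 2)*(l^4 + 3*l^3 - 16*l^2 - 48*l) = (l - 4)*(l - 2)*(l + 3)*(l^3 - 16*l) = l*(l - 4)*(l - 2)*(l + 3)*(l^2 - 16) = l*(l - 4)^2*(l - 2)*(l + 3)*(l + 4)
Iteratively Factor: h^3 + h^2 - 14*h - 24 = (h + 3)*(h^2 - 2*h - 8) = (h - 4)*(h + 3)*(h + 2)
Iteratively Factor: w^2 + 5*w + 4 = (w + 1)*(w + 4)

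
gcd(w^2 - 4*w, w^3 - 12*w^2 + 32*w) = w^2 - 4*w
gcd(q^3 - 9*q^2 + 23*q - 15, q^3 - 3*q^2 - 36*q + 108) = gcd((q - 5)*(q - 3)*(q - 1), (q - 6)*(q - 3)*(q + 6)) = q - 3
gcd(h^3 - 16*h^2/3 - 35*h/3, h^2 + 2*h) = h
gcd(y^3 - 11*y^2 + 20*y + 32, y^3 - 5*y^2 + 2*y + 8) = y^2 - 3*y - 4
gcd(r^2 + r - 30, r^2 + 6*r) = r + 6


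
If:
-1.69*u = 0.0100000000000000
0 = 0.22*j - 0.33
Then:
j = 1.50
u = -0.01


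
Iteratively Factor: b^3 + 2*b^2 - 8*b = (b)*(b^2 + 2*b - 8) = b*(b - 2)*(b + 4)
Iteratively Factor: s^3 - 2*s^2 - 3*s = (s + 1)*(s^2 - 3*s) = s*(s + 1)*(s - 3)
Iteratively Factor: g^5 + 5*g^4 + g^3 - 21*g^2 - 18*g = (g + 3)*(g^4 + 2*g^3 - 5*g^2 - 6*g) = (g + 3)^2*(g^3 - g^2 - 2*g) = g*(g + 3)^2*(g^2 - g - 2) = g*(g - 2)*(g + 3)^2*(g + 1)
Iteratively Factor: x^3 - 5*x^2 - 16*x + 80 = (x - 5)*(x^2 - 16) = (x - 5)*(x - 4)*(x + 4)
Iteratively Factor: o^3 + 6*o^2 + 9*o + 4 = (o + 4)*(o^2 + 2*o + 1) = (o + 1)*(o + 4)*(o + 1)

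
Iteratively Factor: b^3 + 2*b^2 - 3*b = (b)*(b^2 + 2*b - 3) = b*(b + 3)*(b - 1)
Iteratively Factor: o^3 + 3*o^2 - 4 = (o - 1)*(o^2 + 4*o + 4) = (o - 1)*(o + 2)*(o + 2)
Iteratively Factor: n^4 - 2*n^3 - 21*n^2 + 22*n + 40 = (n + 1)*(n^3 - 3*n^2 - 18*n + 40) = (n - 5)*(n + 1)*(n^2 + 2*n - 8) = (n - 5)*(n - 2)*(n + 1)*(n + 4)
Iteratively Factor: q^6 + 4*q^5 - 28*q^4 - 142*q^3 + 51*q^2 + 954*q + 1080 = (q + 3)*(q^5 + q^4 - 31*q^3 - 49*q^2 + 198*q + 360) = (q + 3)*(q + 4)*(q^4 - 3*q^3 - 19*q^2 + 27*q + 90) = (q - 3)*(q + 3)*(q + 4)*(q^3 - 19*q - 30) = (q - 5)*(q - 3)*(q + 3)*(q + 4)*(q^2 + 5*q + 6) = (q - 5)*(q - 3)*(q + 2)*(q + 3)*(q + 4)*(q + 3)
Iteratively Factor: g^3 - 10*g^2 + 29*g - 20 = (g - 4)*(g^2 - 6*g + 5) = (g - 4)*(g - 1)*(g - 5)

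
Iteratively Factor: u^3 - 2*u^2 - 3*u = (u + 1)*(u^2 - 3*u) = (u - 3)*(u + 1)*(u)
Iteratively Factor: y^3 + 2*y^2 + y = (y)*(y^2 + 2*y + 1) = y*(y + 1)*(y + 1)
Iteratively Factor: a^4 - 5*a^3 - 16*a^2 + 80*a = (a - 5)*(a^3 - 16*a) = (a - 5)*(a - 4)*(a^2 + 4*a) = (a - 5)*(a - 4)*(a + 4)*(a)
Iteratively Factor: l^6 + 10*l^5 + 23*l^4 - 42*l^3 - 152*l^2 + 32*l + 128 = (l + 4)*(l^5 + 6*l^4 - l^3 - 38*l^2 + 32) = (l + 4)^2*(l^4 + 2*l^3 - 9*l^2 - 2*l + 8) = (l - 2)*(l + 4)^2*(l^3 + 4*l^2 - l - 4) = (l - 2)*(l + 4)^3*(l^2 - 1) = (l - 2)*(l - 1)*(l + 4)^3*(l + 1)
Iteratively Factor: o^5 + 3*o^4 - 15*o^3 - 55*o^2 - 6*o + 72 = (o + 2)*(o^4 + o^3 - 17*o^2 - 21*o + 36) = (o + 2)*(o + 3)*(o^3 - 2*o^2 - 11*o + 12) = (o - 1)*(o + 2)*(o + 3)*(o^2 - o - 12) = (o - 1)*(o + 2)*(o + 3)^2*(o - 4)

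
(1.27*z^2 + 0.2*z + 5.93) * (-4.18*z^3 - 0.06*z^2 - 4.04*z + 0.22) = -5.3086*z^5 - 0.9122*z^4 - 29.9302*z^3 - 0.8844*z^2 - 23.9132*z + 1.3046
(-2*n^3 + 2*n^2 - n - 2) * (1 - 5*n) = 10*n^4 - 12*n^3 + 7*n^2 + 9*n - 2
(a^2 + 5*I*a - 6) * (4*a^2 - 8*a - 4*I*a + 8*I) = 4*a^4 - 8*a^3 + 16*I*a^3 - 4*a^2 - 32*I*a^2 + 8*a + 24*I*a - 48*I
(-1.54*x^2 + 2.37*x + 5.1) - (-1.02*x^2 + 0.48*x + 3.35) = -0.52*x^2 + 1.89*x + 1.75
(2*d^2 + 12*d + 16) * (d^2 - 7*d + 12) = 2*d^4 - 2*d^3 - 44*d^2 + 32*d + 192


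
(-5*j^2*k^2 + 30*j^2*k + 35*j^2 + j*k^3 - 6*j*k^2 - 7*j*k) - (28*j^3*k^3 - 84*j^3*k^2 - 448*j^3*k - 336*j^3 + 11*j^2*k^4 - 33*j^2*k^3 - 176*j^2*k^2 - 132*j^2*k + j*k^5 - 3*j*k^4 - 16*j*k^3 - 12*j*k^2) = -28*j^3*k^3 + 84*j^3*k^2 + 448*j^3*k + 336*j^3 - 11*j^2*k^4 + 33*j^2*k^3 + 171*j^2*k^2 + 162*j^2*k + 35*j^2 - j*k^5 + 3*j*k^4 + 17*j*k^3 + 6*j*k^2 - 7*j*k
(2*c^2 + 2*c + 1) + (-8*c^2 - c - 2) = -6*c^2 + c - 1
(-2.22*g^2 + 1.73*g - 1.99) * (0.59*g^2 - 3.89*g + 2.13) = -1.3098*g^4 + 9.6565*g^3 - 12.6324*g^2 + 11.426*g - 4.2387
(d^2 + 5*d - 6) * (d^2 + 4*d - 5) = d^4 + 9*d^3 + 9*d^2 - 49*d + 30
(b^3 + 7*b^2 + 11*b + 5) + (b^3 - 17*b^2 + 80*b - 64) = 2*b^3 - 10*b^2 + 91*b - 59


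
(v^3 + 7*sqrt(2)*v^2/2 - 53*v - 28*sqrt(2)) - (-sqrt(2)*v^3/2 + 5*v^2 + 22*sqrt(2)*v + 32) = sqrt(2)*v^3/2 + v^3 - 5*v^2 + 7*sqrt(2)*v^2/2 - 53*v - 22*sqrt(2)*v - 28*sqrt(2) - 32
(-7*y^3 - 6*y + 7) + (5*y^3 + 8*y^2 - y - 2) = -2*y^3 + 8*y^2 - 7*y + 5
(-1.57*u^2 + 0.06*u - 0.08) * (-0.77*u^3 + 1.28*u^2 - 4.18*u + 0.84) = 1.2089*u^5 - 2.0558*u^4 + 6.701*u^3 - 1.672*u^2 + 0.3848*u - 0.0672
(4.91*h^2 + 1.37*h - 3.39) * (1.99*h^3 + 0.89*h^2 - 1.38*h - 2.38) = 9.7709*h^5 + 7.0962*h^4 - 12.3026*h^3 - 16.5935*h^2 + 1.4176*h + 8.0682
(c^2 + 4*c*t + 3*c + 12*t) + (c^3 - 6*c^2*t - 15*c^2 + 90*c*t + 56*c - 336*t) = c^3 - 6*c^2*t - 14*c^2 + 94*c*t + 59*c - 324*t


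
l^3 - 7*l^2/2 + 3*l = l*(l - 2)*(l - 3/2)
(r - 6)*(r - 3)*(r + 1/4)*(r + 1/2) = r^4 - 33*r^3/4 + 91*r^2/8 + 99*r/8 + 9/4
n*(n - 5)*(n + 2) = n^3 - 3*n^2 - 10*n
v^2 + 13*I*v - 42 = (v + 6*I)*(v + 7*I)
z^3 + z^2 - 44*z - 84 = (z - 7)*(z + 2)*(z + 6)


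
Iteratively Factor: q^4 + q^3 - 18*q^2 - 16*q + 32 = (q + 2)*(q^3 - q^2 - 16*q + 16) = (q - 4)*(q + 2)*(q^2 + 3*q - 4) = (q - 4)*(q - 1)*(q + 2)*(q + 4)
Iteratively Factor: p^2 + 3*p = (p + 3)*(p)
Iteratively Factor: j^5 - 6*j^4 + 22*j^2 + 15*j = (j - 5)*(j^4 - j^3 - 5*j^2 - 3*j) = (j - 5)*(j + 1)*(j^3 - 2*j^2 - 3*j) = (j - 5)*(j - 3)*(j + 1)*(j^2 + j) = j*(j - 5)*(j - 3)*(j + 1)*(j + 1)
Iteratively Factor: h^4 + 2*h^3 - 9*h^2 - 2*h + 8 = (h + 1)*(h^3 + h^2 - 10*h + 8) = (h + 1)*(h + 4)*(h^2 - 3*h + 2) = (h - 2)*(h + 1)*(h + 4)*(h - 1)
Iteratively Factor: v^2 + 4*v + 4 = (v + 2)*(v + 2)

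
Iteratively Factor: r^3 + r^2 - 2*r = (r + 2)*(r^2 - r) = r*(r + 2)*(r - 1)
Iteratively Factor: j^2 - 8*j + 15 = (j - 5)*(j - 3)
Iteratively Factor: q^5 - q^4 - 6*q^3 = (q + 2)*(q^4 - 3*q^3) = q*(q + 2)*(q^3 - 3*q^2) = q*(q - 3)*(q + 2)*(q^2) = q^2*(q - 3)*(q + 2)*(q)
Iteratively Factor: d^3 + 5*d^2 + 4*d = (d + 4)*(d^2 + d) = d*(d + 4)*(d + 1)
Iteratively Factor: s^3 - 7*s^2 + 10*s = (s)*(s^2 - 7*s + 10) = s*(s - 5)*(s - 2)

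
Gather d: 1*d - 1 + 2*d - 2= 3*d - 3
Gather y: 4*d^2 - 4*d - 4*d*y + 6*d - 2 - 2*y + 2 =4*d^2 + 2*d + y*(-4*d - 2)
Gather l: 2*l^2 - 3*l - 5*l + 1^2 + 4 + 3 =2*l^2 - 8*l + 8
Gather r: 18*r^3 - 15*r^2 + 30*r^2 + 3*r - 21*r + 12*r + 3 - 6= 18*r^3 + 15*r^2 - 6*r - 3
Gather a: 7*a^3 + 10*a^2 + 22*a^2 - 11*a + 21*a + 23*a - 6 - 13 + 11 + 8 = 7*a^3 + 32*a^2 + 33*a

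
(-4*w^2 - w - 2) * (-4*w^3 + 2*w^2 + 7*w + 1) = 16*w^5 - 4*w^4 - 22*w^3 - 15*w^2 - 15*w - 2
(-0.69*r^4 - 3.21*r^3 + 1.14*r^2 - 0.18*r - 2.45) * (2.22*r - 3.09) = -1.5318*r^5 - 4.9941*r^4 + 12.4497*r^3 - 3.9222*r^2 - 4.8828*r + 7.5705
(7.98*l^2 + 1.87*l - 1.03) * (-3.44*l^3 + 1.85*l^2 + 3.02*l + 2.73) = -27.4512*l^5 + 8.3302*l^4 + 31.1023*l^3 + 25.5273*l^2 + 1.9945*l - 2.8119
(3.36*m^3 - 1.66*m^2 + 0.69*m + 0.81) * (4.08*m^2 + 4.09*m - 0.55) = 13.7088*m^5 + 6.9696*m^4 - 5.8222*m^3 + 7.0399*m^2 + 2.9334*m - 0.4455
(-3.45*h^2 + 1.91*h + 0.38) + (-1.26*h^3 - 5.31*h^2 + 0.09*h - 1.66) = -1.26*h^3 - 8.76*h^2 + 2.0*h - 1.28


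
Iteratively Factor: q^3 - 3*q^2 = (q)*(q^2 - 3*q) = q^2*(q - 3)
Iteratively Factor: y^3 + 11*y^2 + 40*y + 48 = (y + 3)*(y^2 + 8*y + 16) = (y + 3)*(y + 4)*(y + 4)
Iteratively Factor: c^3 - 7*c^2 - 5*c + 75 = (c - 5)*(c^2 - 2*c - 15) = (c - 5)*(c + 3)*(c - 5)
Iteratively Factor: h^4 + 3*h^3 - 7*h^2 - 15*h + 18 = (h + 3)*(h^3 - 7*h + 6) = (h - 2)*(h + 3)*(h^2 + 2*h - 3) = (h - 2)*(h + 3)^2*(h - 1)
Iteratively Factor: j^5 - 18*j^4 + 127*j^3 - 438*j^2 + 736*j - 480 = (j - 4)*(j^4 - 14*j^3 + 71*j^2 - 154*j + 120) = (j - 4)*(j - 3)*(j^3 - 11*j^2 + 38*j - 40) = (j - 4)^2*(j - 3)*(j^2 - 7*j + 10) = (j - 4)^2*(j - 3)*(j - 2)*(j - 5)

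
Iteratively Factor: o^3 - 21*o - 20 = (o - 5)*(o^2 + 5*o + 4) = (o - 5)*(o + 1)*(o + 4)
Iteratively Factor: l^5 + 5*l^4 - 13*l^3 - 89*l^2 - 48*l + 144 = (l - 4)*(l^4 + 9*l^3 + 23*l^2 + 3*l - 36) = (l - 4)*(l - 1)*(l^3 + 10*l^2 + 33*l + 36) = (l - 4)*(l - 1)*(l + 3)*(l^2 + 7*l + 12) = (l - 4)*(l - 1)*(l + 3)*(l + 4)*(l + 3)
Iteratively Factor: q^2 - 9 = (q - 3)*(q + 3)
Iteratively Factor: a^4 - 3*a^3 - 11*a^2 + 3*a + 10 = (a + 2)*(a^3 - 5*a^2 - a + 5) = (a + 1)*(a + 2)*(a^2 - 6*a + 5) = (a - 5)*(a + 1)*(a + 2)*(a - 1)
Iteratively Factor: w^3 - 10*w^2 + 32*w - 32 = (w - 4)*(w^2 - 6*w + 8) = (w - 4)*(w - 2)*(w - 4)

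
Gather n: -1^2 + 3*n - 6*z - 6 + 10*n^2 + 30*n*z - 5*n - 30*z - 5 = 10*n^2 + n*(30*z - 2) - 36*z - 12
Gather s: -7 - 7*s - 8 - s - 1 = -8*s - 16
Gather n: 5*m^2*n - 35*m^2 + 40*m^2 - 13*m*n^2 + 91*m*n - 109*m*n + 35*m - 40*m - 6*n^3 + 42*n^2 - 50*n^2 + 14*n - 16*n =5*m^2 - 5*m - 6*n^3 + n^2*(-13*m - 8) + n*(5*m^2 - 18*m - 2)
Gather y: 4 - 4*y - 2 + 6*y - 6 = 2*y - 4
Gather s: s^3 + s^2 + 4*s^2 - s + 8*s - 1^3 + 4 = s^3 + 5*s^2 + 7*s + 3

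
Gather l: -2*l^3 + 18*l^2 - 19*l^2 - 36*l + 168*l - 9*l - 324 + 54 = -2*l^3 - l^2 + 123*l - 270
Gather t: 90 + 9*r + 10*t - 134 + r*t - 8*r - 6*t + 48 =r + t*(r + 4) + 4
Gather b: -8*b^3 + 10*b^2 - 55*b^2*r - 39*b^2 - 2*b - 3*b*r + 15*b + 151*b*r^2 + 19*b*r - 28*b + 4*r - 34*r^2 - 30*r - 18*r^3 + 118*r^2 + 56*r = -8*b^3 + b^2*(-55*r - 29) + b*(151*r^2 + 16*r - 15) - 18*r^3 + 84*r^2 + 30*r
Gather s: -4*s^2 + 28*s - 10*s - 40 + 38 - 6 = -4*s^2 + 18*s - 8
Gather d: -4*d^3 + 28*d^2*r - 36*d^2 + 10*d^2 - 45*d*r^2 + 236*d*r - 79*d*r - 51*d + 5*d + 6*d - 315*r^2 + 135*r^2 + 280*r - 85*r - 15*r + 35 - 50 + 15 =-4*d^3 + d^2*(28*r - 26) + d*(-45*r^2 + 157*r - 40) - 180*r^2 + 180*r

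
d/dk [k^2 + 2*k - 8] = 2*k + 2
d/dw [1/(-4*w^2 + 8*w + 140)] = (w - 1)/(2*(-w^2 + 2*w + 35)^2)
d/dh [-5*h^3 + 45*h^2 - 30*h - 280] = -15*h^2 + 90*h - 30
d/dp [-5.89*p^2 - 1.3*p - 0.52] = -11.78*p - 1.3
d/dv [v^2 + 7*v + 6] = 2*v + 7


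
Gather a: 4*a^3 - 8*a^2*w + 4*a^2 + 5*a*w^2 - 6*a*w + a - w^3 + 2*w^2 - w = 4*a^3 + a^2*(4 - 8*w) + a*(5*w^2 - 6*w + 1) - w^3 + 2*w^2 - w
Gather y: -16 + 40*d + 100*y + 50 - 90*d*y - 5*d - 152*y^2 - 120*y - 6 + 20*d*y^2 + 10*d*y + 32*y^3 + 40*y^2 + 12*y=35*d + 32*y^3 + y^2*(20*d - 112) + y*(-80*d - 8) + 28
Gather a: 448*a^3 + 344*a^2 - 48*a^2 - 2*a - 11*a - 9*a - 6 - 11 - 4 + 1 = 448*a^3 + 296*a^2 - 22*a - 20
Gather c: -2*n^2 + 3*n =-2*n^2 + 3*n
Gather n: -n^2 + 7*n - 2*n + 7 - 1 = -n^2 + 5*n + 6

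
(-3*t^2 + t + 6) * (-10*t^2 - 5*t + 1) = 30*t^4 + 5*t^3 - 68*t^2 - 29*t + 6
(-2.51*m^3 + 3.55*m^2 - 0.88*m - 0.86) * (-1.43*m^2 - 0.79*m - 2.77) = 3.5893*m^5 - 3.0936*m^4 + 5.4066*m^3 - 7.9085*m^2 + 3.117*m + 2.3822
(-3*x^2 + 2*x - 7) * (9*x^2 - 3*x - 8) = -27*x^4 + 27*x^3 - 45*x^2 + 5*x + 56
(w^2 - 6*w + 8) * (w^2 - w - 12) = w^4 - 7*w^3 + 2*w^2 + 64*w - 96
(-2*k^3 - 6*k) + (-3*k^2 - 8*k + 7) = -2*k^3 - 3*k^2 - 14*k + 7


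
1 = 1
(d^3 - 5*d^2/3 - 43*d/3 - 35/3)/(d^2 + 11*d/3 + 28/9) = 3*(d^2 - 4*d - 5)/(3*d + 4)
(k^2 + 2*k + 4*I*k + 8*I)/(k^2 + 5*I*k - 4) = (k + 2)/(k + I)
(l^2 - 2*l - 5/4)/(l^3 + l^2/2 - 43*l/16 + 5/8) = 4*(4*l^2 - 8*l - 5)/(16*l^3 + 8*l^2 - 43*l + 10)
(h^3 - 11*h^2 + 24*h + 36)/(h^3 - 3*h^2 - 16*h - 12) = (h - 6)/(h + 2)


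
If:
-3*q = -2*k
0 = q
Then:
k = 0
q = 0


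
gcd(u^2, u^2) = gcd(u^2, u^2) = u^2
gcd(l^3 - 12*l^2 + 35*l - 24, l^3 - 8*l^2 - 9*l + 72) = l^2 - 11*l + 24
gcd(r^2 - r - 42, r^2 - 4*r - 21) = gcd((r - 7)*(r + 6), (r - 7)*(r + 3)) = r - 7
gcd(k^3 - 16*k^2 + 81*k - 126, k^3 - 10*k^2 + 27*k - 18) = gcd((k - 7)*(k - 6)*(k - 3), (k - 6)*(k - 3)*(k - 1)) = k^2 - 9*k + 18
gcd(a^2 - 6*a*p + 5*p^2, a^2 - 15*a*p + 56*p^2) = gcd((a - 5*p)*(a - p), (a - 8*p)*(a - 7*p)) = 1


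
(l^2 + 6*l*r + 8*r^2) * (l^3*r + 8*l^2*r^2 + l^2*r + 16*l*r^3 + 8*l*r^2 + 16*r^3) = l^5*r + 14*l^4*r^2 + l^4*r + 72*l^3*r^3 + 14*l^3*r^2 + 160*l^2*r^4 + 72*l^2*r^3 + 128*l*r^5 + 160*l*r^4 + 128*r^5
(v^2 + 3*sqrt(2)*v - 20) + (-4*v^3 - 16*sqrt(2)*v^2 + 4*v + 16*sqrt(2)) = -4*v^3 - 16*sqrt(2)*v^2 + v^2 + 4*v + 3*sqrt(2)*v - 20 + 16*sqrt(2)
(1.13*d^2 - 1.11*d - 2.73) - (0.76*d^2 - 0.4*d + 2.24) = 0.37*d^2 - 0.71*d - 4.97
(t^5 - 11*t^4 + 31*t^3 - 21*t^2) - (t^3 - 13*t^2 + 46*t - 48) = t^5 - 11*t^4 + 30*t^3 - 8*t^2 - 46*t + 48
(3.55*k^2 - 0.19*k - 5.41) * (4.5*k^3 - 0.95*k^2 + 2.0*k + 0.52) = 15.975*k^5 - 4.2275*k^4 - 17.0645*k^3 + 6.6055*k^2 - 10.9188*k - 2.8132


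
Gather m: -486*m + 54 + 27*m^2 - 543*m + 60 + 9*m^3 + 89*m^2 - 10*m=9*m^3 + 116*m^2 - 1039*m + 114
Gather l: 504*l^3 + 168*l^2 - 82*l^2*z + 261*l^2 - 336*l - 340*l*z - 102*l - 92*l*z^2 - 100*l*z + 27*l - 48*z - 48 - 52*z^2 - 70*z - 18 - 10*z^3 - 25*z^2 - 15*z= 504*l^3 + l^2*(429 - 82*z) + l*(-92*z^2 - 440*z - 411) - 10*z^3 - 77*z^2 - 133*z - 66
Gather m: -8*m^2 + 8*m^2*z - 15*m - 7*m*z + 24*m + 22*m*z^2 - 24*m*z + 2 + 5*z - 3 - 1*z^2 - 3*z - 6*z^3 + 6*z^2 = m^2*(8*z - 8) + m*(22*z^2 - 31*z + 9) - 6*z^3 + 5*z^2 + 2*z - 1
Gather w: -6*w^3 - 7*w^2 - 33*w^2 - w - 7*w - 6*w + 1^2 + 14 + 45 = -6*w^3 - 40*w^2 - 14*w + 60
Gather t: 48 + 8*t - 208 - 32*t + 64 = -24*t - 96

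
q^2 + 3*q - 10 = (q - 2)*(q + 5)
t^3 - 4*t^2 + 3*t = t*(t - 3)*(t - 1)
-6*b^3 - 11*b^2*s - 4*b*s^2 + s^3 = (-6*b + s)*(b + s)^2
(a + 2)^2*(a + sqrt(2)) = a^3 + sqrt(2)*a^2 + 4*a^2 + 4*a + 4*sqrt(2)*a + 4*sqrt(2)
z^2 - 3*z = z*(z - 3)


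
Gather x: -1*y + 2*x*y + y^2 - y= 2*x*y + y^2 - 2*y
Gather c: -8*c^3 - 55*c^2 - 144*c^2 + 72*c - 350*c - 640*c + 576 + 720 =-8*c^3 - 199*c^2 - 918*c + 1296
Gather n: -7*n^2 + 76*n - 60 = -7*n^2 + 76*n - 60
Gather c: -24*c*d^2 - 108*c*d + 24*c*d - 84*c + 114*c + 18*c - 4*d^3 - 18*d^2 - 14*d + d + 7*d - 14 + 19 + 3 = c*(-24*d^2 - 84*d + 48) - 4*d^3 - 18*d^2 - 6*d + 8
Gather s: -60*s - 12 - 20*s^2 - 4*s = -20*s^2 - 64*s - 12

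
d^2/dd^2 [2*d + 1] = 0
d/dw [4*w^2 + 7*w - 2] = 8*w + 7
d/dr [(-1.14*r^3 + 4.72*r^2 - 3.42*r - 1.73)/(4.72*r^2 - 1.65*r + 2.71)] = (-5.3808*r^4 + 3.762*r^3 - 0.913800000000002*r^2 + 41.9136*r - 12.1227)/(22.2784*r^4 - 15.576*r^3 + 28.3049*r^2 - 8.943*r + 7.3441)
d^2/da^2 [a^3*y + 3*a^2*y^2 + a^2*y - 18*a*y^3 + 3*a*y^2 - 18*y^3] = 2*y*(3*a + 3*y + 1)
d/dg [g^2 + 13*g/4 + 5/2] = 2*g + 13/4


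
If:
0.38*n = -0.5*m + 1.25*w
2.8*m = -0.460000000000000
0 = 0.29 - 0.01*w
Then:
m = -0.16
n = 95.61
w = 29.00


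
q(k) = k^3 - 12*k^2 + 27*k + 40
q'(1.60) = -3.72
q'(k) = 3*k^2 - 24*k + 27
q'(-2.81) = 118.13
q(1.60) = 56.58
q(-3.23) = -206.10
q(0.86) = 54.98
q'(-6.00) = 279.00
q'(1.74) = -5.68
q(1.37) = 57.04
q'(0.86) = 8.58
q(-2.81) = -152.81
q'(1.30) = 0.87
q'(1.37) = -0.25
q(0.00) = 40.00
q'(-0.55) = 41.11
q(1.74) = 55.92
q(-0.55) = 21.35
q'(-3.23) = 135.82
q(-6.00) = -770.00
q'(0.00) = 27.00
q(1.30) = 57.02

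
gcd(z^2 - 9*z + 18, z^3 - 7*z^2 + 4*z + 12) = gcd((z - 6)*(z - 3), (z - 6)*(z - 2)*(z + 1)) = z - 6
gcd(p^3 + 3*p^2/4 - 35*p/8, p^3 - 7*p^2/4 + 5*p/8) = p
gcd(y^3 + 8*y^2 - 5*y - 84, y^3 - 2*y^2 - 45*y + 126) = y^2 + 4*y - 21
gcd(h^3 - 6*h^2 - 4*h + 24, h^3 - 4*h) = h^2 - 4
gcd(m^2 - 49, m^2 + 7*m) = m + 7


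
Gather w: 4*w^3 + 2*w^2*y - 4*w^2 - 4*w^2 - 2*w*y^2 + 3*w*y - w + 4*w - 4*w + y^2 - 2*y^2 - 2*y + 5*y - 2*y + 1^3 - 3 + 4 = 4*w^3 + w^2*(2*y - 8) + w*(-2*y^2 + 3*y - 1) - y^2 + y + 2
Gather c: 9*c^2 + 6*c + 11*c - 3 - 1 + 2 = 9*c^2 + 17*c - 2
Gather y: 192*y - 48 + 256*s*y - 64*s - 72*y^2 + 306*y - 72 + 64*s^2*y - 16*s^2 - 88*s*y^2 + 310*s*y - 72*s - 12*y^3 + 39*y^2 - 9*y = -16*s^2 - 136*s - 12*y^3 + y^2*(-88*s - 33) + y*(64*s^2 + 566*s + 489) - 120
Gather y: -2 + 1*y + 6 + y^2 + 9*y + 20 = y^2 + 10*y + 24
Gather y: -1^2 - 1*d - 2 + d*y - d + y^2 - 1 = d*y - 2*d + y^2 - 4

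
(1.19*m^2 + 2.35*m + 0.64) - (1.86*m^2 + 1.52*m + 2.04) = -0.67*m^2 + 0.83*m - 1.4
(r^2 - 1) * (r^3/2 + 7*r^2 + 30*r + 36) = r^5/2 + 7*r^4 + 59*r^3/2 + 29*r^2 - 30*r - 36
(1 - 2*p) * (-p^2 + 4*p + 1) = 2*p^3 - 9*p^2 + 2*p + 1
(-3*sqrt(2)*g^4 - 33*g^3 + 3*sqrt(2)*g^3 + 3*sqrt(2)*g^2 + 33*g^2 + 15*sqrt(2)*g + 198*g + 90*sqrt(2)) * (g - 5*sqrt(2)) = -3*sqrt(2)*g^5 - 3*g^4 + 3*sqrt(2)*g^4 + 3*g^3 + 168*sqrt(2)*g^3 - 150*sqrt(2)*g^2 + 168*g^2 - 900*sqrt(2)*g - 150*g - 900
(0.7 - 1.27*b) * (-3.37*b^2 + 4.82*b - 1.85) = 4.2799*b^3 - 8.4804*b^2 + 5.7235*b - 1.295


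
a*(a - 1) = a^2 - a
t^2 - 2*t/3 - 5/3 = (t - 5/3)*(t + 1)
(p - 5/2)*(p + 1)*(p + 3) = p^3 + 3*p^2/2 - 7*p - 15/2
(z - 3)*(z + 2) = z^2 - z - 6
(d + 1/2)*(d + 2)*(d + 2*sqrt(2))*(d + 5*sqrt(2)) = d^4 + 5*d^3/2 + 7*sqrt(2)*d^3 + 21*d^2 + 35*sqrt(2)*d^2/2 + 7*sqrt(2)*d + 50*d + 20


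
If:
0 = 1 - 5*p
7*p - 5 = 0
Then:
No Solution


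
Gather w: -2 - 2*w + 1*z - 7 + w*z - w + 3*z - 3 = w*(z - 3) + 4*z - 12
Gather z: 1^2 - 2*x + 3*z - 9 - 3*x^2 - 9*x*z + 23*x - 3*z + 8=-3*x^2 - 9*x*z + 21*x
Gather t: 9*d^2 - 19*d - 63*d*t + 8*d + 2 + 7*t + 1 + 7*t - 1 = 9*d^2 - 11*d + t*(14 - 63*d) + 2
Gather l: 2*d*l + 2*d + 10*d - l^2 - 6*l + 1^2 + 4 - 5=12*d - l^2 + l*(2*d - 6)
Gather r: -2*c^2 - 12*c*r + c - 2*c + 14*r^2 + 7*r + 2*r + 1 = -2*c^2 - c + 14*r^2 + r*(9 - 12*c) + 1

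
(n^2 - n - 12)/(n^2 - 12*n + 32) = (n + 3)/(n - 8)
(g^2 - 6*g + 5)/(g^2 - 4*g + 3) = (g - 5)/(g - 3)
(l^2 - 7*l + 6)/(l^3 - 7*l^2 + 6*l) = 1/l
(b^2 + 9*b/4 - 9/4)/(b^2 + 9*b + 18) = (b - 3/4)/(b + 6)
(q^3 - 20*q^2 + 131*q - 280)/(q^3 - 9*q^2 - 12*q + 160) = (q - 7)/(q + 4)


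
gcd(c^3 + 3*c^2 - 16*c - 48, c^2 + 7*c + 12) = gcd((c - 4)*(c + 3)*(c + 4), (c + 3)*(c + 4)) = c^2 + 7*c + 12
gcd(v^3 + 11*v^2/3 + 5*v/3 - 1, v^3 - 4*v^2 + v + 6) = v + 1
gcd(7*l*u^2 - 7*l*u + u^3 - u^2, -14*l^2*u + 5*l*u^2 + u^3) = 7*l*u + u^2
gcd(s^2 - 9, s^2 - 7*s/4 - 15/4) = s - 3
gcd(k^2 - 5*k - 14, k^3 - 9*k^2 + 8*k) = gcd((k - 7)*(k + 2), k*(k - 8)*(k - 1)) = 1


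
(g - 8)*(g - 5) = g^2 - 13*g + 40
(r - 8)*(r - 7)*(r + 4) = r^3 - 11*r^2 - 4*r + 224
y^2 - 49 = (y - 7)*(y + 7)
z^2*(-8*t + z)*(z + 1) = -8*t*z^3 - 8*t*z^2 + z^4 + z^3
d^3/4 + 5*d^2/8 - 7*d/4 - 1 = (d/4 + 1)*(d - 2)*(d + 1/2)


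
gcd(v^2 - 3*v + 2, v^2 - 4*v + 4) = v - 2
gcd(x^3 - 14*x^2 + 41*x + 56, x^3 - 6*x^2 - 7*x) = x^2 - 6*x - 7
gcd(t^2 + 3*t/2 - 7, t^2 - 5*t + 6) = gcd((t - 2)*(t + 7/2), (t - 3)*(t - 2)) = t - 2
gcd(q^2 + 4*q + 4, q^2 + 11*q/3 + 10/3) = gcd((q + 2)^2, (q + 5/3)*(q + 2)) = q + 2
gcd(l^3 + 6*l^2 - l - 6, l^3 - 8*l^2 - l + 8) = l^2 - 1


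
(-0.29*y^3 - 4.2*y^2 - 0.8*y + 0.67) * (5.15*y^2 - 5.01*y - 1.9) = -1.4935*y^5 - 20.1771*y^4 + 17.473*y^3 + 15.4385*y^2 - 1.8367*y - 1.273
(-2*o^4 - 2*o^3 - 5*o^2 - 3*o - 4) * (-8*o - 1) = 16*o^5 + 18*o^4 + 42*o^3 + 29*o^2 + 35*o + 4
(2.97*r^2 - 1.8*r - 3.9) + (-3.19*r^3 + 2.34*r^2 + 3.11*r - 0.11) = -3.19*r^3 + 5.31*r^2 + 1.31*r - 4.01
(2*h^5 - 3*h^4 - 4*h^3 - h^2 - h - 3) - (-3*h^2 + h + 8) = 2*h^5 - 3*h^4 - 4*h^3 + 2*h^2 - 2*h - 11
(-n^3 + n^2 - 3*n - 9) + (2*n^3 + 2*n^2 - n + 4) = n^3 + 3*n^2 - 4*n - 5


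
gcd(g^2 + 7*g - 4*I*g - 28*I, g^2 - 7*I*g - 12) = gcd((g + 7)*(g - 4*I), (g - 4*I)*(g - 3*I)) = g - 4*I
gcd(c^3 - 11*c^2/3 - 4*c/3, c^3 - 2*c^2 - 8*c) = c^2 - 4*c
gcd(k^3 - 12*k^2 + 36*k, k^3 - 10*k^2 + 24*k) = k^2 - 6*k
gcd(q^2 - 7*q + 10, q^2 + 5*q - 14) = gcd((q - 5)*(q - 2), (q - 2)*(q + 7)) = q - 2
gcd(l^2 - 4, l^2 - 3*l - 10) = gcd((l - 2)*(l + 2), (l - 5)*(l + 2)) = l + 2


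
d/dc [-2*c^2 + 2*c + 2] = 2 - 4*c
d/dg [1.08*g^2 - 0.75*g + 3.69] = 2.16*g - 0.75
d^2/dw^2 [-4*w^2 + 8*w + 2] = -8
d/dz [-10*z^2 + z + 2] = 1 - 20*z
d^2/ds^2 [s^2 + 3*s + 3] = 2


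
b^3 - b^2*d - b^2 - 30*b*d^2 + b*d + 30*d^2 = (b - 1)*(b - 6*d)*(b + 5*d)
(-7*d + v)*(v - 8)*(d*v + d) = -7*d^2*v^2 + 49*d^2*v + 56*d^2 + d*v^3 - 7*d*v^2 - 8*d*v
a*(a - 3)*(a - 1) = a^3 - 4*a^2 + 3*a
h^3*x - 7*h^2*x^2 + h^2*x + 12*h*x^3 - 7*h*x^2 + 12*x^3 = (h - 4*x)*(h - 3*x)*(h*x + x)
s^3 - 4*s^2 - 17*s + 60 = (s - 5)*(s - 3)*(s + 4)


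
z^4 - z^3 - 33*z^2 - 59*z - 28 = (z - 7)*(z + 1)^2*(z + 4)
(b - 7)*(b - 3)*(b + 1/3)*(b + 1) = b^4 - 26*b^3/3 + 8*b^2 + 74*b/3 + 7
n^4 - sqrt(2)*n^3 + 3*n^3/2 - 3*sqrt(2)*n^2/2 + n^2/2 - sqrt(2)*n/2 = n*(n - sqrt(2))*(sqrt(2)*n/2 + sqrt(2)/2)*(sqrt(2)*n + sqrt(2)/2)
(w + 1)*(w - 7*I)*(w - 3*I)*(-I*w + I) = -I*w^4 - 10*w^3 + 22*I*w^2 + 10*w - 21*I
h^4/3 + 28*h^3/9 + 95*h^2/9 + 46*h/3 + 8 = (h/3 + 1)*(h + 4/3)*(h + 2)*(h + 3)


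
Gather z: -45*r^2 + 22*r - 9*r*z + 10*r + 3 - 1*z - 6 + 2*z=-45*r^2 + 32*r + z*(1 - 9*r) - 3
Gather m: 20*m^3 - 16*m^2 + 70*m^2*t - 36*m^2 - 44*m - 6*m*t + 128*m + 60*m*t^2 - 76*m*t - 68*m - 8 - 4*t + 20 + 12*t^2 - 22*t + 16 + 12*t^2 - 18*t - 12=20*m^3 + m^2*(70*t - 52) + m*(60*t^2 - 82*t + 16) + 24*t^2 - 44*t + 16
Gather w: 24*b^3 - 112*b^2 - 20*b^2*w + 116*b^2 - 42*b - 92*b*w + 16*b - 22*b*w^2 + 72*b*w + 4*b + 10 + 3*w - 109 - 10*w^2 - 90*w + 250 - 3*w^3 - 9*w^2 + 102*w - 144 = 24*b^3 + 4*b^2 - 22*b - 3*w^3 + w^2*(-22*b - 19) + w*(-20*b^2 - 20*b + 15) + 7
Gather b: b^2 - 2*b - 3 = b^2 - 2*b - 3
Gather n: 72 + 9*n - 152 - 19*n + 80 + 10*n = 0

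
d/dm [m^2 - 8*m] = 2*m - 8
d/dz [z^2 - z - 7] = 2*z - 1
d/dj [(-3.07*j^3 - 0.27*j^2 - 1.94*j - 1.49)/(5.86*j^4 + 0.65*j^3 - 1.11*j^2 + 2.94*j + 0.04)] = (17.9902*j^6 + 3.1644*j^5 + 37.6884*j^4 + 19.396*j^3 - 0.4101*j^2 - 3.3294*j + 4.303)/(34.3396*j^8 + 7.618*j^7 - 12.5867*j^6 + 33.0138*j^5 + 5.5229*j^4 - 6.4748*j^3 + 8.5548*j^2 + 0.2352*j + 0.0016)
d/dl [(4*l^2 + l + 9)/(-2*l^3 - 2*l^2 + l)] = (8*l^4 + 4*l^3 + 60*l^2 + 36*l - 9)/(l^2*(4*l^4 + 8*l^3 - 4*l + 1))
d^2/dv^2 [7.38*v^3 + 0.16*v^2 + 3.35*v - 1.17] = 44.28*v + 0.32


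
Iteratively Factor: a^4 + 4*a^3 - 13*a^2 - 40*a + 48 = (a + 4)*(a^3 - 13*a + 12) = (a - 3)*(a + 4)*(a^2 + 3*a - 4) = (a - 3)*(a + 4)^2*(a - 1)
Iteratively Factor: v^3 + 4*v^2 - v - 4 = (v + 1)*(v^2 + 3*v - 4) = (v - 1)*(v + 1)*(v + 4)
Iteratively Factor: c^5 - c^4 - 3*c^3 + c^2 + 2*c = (c + 1)*(c^4 - 2*c^3 - c^2 + 2*c) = (c - 2)*(c + 1)*(c^3 - c) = c*(c - 2)*(c + 1)*(c^2 - 1) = c*(c - 2)*(c + 1)^2*(c - 1)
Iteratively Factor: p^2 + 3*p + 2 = (p + 2)*(p + 1)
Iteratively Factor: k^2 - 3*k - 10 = (k - 5)*(k + 2)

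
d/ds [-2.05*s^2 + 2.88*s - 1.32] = 2.88 - 4.1*s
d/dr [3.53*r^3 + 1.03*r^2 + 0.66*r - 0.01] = 10.59*r^2 + 2.06*r + 0.66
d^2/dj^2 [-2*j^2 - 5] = -4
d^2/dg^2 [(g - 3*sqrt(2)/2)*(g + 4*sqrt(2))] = 2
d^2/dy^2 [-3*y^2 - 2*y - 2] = -6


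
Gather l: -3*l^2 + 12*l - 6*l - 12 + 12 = -3*l^2 + 6*l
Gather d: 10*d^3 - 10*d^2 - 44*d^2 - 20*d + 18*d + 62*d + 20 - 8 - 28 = 10*d^3 - 54*d^2 + 60*d - 16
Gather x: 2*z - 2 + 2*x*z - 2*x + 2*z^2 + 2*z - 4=x*(2*z - 2) + 2*z^2 + 4*z - 6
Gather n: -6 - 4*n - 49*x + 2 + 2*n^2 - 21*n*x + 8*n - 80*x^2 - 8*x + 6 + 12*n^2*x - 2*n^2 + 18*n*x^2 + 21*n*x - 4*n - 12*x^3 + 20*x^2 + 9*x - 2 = 12*n^2*x + 18*n*x^2 - 12*x^3 - 60*x^2 - 48*x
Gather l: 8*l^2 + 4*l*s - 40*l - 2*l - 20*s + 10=8*l^2 + l*(4*s - 42) - 20*s + 10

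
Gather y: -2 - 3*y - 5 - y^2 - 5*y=-y^2 - 8*y - 7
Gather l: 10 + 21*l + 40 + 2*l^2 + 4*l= 2*l^2 + 25*l + 50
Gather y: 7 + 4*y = 4*y + 7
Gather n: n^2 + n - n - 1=n^2 - 1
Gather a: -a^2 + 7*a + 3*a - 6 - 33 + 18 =-a^2 + 10*a - 21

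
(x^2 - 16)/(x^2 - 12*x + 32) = (x + 4)/(x - 8)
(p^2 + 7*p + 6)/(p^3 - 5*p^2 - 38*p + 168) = (p + 1)/(p^2 - 11*p + 28)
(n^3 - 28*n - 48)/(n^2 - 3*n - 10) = (n^2 - 2*n - 24)/(n - 5)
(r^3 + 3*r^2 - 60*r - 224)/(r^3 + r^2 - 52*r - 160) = (r + 7)/(r + 5)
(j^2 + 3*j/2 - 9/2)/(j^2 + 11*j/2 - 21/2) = (j + 3)/(j + 7)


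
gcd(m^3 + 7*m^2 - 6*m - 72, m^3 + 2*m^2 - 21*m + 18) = m^2 + 3*m - 18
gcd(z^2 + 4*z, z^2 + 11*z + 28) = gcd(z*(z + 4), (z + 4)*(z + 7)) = z + 4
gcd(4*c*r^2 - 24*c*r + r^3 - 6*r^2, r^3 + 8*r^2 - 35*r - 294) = r - 6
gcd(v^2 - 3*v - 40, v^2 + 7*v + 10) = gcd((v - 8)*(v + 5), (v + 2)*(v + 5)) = v + 5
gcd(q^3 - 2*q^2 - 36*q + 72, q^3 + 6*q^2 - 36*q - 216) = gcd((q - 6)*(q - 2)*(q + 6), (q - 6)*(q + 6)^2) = q^2 - 36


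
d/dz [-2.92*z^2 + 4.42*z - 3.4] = 4.42 - 5.84*z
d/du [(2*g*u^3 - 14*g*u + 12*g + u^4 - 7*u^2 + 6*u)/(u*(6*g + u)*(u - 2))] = (12*g^2*u^2 + 36*g^2 + 12*g*u^3 + 8*g*u^2 + 12*g*u + u^4 + 3*u^2)/(u^2*(36*g^2 + 12*g*u + u^2))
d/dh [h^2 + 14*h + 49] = 2*h + 14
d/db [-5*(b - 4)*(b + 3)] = 5 - 10*b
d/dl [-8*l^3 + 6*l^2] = 12*l*(1 - 2*l)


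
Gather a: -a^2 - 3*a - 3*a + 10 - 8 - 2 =-a^2 - 6*a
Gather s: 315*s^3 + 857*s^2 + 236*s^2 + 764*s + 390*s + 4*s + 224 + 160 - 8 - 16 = 315*s^3 + 1093*s^2 + 1158*s + 360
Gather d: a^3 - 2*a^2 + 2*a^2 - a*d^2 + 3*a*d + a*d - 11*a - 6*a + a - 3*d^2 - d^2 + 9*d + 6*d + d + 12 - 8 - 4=a^3 - 16*a + d^2*(-a - 4) + d*(4*a + 16)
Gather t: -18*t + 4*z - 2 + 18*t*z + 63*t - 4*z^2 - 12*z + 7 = t*(18*z + 45) - 4*z^2 - 8*z + 5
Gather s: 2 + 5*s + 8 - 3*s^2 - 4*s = -3*s^2 + s + 10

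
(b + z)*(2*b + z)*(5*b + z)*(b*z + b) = 10*b^4*z + 10*b^4 + 17*b^3*z^2 + 17*b^3*z + 8*b^2*z^3 + 8*b^2*z^2 + b*z^4 + b*z^3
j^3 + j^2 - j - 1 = (j - 1)*(j + 1)^2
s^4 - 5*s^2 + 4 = (s - 2)*(s - 1)*(s + 1)*(s + 2)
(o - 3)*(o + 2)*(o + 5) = o^3 + 4*o^2 - 11*o - 30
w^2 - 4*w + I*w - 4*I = (w - 4)*(w + I)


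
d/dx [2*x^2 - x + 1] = 4*x - 1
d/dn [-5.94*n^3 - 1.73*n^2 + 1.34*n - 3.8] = -17.82*n^2 - 3.46*n + 1.34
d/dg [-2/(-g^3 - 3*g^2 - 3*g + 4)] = 6*(-g^2 - 2*g - 1)/(g^3 + 3*g^2 + 3*g - 4)^2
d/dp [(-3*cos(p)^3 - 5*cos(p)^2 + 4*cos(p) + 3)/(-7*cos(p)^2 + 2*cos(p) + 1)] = (-21*cos(p)^4 + 12*cos(p)^3 - 9*cos(p)^2 - 32*cos(p) + 2)*sin(p)/(7*sin(p)^2 + 2*cos(p) - 6)^2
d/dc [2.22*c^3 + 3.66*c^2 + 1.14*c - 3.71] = 6.66*c^2 + 7.32*c + 1.14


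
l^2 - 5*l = l*(l - 5)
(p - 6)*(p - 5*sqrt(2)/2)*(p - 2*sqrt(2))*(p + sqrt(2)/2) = p^4 - 6*p^3 - 4*sqrt(2)*p^3 + 11*p^2/2 + 24*sqrt(2)*p^2 - 33*p + 5*sqrt(2)*p - 30*sqrt(2)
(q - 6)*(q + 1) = q^2 - 5*q - 6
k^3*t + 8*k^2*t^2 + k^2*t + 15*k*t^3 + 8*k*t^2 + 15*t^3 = (k + 3*t)*(k + 5*t)*(k*t + t)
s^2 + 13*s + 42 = (s + 6)*(s + 7)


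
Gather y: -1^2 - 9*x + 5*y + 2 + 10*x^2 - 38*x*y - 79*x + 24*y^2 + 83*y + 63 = 10*x^2 - 88*x + 24*y^2 + y*(88 - 38*x) + 64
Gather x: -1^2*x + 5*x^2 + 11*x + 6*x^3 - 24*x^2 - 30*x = 6*x^3 - 19*x^2 - 20*x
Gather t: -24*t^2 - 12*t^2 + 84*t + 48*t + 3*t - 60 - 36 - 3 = -36*t^2 + 135*t - 99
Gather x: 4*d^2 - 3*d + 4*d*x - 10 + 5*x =4*d^2 - 3*d + x*(4*d + 5) - 10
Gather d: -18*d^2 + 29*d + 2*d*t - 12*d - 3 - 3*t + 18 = -18*d^2 + d*(2*t + 17) - 3*t + 15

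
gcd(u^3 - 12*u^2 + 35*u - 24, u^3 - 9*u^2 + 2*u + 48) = u^2 - 11*u + 24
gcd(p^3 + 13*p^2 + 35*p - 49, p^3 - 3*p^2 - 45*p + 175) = p + 7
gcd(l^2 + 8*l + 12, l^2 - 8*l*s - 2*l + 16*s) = 1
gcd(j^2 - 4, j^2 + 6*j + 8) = j + 2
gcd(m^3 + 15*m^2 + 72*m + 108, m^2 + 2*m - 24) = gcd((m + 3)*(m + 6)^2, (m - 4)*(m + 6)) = m + 6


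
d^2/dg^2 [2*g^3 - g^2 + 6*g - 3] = 12*g - 2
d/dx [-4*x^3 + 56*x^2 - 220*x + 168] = -12*x^2 + 112*x - 220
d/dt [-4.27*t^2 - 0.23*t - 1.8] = -8.54*t - 0.23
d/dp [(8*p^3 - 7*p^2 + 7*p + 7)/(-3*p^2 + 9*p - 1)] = 2*(-12*p^4 + 72*p^3 - 33*p^2 + 28*p - 35)/(9*p^4 - 54*p^3 + 87*p^2 - 18*p + 1)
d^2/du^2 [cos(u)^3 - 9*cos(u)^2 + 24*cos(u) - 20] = -99*cos(u)/4 + 18*cos(2*u) - 9*cos(3*u)/4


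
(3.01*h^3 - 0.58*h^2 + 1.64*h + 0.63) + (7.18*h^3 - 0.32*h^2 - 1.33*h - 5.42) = 10.19*h^3 - 0.9*h^2 + 0.31*h - 4.79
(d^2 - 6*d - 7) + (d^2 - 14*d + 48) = 2*d^2 - 20*d + 41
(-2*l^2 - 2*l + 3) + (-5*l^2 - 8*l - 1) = -7*l^2 - 10*l + 2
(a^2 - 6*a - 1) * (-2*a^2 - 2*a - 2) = -2*a^4 + 10*a^3 + 12*a^2 + 14*a + 2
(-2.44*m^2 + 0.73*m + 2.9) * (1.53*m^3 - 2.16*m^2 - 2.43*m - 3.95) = -3.7332*m^5 + 6.3873*m^4 + 8.7894*m^3 + 1.6001*m^2 - 9.9305*m - 11.455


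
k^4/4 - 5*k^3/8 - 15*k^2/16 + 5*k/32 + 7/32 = (k/4 + 1/4)*(k - 7/2)*(k - 1/2)*(k + 1/2)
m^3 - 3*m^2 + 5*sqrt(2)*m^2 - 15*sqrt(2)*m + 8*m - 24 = (m - 3)*(m + sqrt(2))*(m + 4*sqrt(2))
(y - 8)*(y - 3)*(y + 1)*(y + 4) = y^4 - 6*y^3 - 27*y^2 + 76*y + 96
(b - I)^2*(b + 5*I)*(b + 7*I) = b^4 + 10*I*b^3 - 12*b^2 + 58*I*b + 35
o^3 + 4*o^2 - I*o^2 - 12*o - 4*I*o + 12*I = (o - 2)*(o + 6)*(o - I)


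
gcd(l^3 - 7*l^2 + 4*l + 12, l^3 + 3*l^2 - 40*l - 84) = l - 6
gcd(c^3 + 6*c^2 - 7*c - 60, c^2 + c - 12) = c^2 + c - 12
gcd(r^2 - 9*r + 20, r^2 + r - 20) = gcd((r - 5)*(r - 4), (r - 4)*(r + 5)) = r - 4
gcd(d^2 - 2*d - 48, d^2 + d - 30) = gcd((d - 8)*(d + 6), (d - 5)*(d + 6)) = d + 6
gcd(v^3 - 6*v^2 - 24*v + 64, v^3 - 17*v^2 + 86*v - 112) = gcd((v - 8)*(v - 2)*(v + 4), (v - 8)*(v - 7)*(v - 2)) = v^2 - 10*v + 16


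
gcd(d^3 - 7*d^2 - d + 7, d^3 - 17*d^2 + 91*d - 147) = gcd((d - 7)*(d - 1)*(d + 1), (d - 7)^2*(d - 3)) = d - 7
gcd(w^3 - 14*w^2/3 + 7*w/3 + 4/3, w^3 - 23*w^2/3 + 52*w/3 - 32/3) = w^2 - 5*w + 4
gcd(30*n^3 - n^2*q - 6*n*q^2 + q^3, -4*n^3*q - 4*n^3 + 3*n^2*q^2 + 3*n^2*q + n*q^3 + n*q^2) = 1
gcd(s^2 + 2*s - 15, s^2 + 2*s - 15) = s^2 + 2*s - 15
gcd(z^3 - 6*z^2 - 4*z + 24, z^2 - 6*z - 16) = z + 2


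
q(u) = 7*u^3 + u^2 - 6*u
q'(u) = 21*u^2 + 2*u - 6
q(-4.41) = -554.45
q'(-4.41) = 393.59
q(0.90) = 0.51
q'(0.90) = 12.81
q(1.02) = 2.35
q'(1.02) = 17.89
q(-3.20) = -199.94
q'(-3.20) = 202.64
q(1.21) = 6.61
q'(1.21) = 27.17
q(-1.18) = -3.03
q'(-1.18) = 20.88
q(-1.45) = -10.54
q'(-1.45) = 35.25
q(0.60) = -1.73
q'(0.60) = 2.76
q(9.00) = 5130.00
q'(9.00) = 1713.00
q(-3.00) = -162.00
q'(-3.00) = 177.00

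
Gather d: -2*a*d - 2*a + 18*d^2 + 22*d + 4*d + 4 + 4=-2*a + 18*d^2 + d*(26 - 2*a) + 8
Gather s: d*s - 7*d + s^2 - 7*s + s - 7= -7*d + s^2 + s*(d - 6) - 7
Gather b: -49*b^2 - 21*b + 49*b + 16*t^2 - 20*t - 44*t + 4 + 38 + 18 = -49*b^2 + 28*b + 16*t^2 - 64*t + 60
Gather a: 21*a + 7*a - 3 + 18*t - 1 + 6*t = 28*a + 24*t - 4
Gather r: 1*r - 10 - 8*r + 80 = 70 - 7*r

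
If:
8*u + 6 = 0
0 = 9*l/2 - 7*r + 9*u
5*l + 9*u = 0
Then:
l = 27/20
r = -27/280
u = -3/4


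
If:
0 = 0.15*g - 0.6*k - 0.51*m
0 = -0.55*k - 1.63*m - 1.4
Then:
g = -8.45454545454546*m - 10.1818181818182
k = -2.96363636363636*m - 2.54545454545455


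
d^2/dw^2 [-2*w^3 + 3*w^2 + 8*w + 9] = 6 - 12*w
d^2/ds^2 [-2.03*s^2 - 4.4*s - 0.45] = -4.06000000000000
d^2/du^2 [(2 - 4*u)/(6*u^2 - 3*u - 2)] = 12*(3*(2*u - 1)*(4*u - 1)^2 + 4*(3*u - 1)*(-6*u^2 + 3*u + 2))/(-6*u^2 + 3*u + 2)^3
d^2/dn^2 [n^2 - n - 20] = 2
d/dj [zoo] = 0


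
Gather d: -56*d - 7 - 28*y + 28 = -56*d - 28*y + 21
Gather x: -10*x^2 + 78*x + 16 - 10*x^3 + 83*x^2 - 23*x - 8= -10*x^3 + 73*x^2 + 55*x + 8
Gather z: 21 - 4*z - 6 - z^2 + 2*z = -z^2 - 2*z + 15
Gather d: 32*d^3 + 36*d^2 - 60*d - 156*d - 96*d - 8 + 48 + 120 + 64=32*d^3 + 36*d^2 - 312*d + 224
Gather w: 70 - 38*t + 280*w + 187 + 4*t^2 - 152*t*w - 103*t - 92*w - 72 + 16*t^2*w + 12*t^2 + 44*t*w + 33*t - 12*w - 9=16*t^2 - 108*t + w*(16*t^2 - 108*t + 176) + 176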